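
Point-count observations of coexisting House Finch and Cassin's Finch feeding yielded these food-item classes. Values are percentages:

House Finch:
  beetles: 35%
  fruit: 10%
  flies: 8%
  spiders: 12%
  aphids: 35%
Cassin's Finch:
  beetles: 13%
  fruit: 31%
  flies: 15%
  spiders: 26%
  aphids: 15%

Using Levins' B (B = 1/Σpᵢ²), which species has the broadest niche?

Convert percentages to proportions (divide by 100).
Σp_Housᵢ² = 0.35² + 0.10² + 0.08² + 0.12² + 0.35² = 0.1225 + 0.0100 + 0.0064 + 0.0144 + 0.1225 = 0.2758
B_Hous = 1 / 0.2758 = 3.6258
Σp_Cassᵢ² = 0.13² + 0.31² + 0.15² + 0.26² + 0.15² = 0.0169 + 0.0961 + 0.0225 + 0.0676 + 0.0225 = 0.2256
B_Cass = 1 / 0.2256 = 4.4326
Highest B → broadest niche (most generalist): Cassin's Finch (B = 4.43).

Cassin's Finch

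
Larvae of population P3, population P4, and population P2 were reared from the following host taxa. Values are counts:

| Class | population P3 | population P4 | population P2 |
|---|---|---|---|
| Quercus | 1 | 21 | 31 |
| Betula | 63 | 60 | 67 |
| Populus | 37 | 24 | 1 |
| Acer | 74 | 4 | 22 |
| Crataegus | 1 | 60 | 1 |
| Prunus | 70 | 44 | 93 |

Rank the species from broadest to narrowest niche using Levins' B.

population P4 > population P3 > population P2

Proportions for population P3 (n=246): 1/246=0.0041, 63/246=0.2561, 37/246=0.1504, 74/246=0.3008, 1/246=0.0041, 70/246=0.2846
Proportions for population P4 (n=213): 21/213=0.0986, 60/213=0.2817, 24/213=0.1127, 4/213=0.0188, 60/213=0.2817, 44/213=0.2066
Proportions for population P2 (n=215): 31/215=0.1442, 67/215=0.3116, 1/215=0.0047, 22/215=0.1023, 1/215=0.0047, 93/215=0.4326
Σp_P3ᵢ² = 0.0041² + 0.2561² + 0.1504² + 0.3008² + 0.0041² + 0.2846² = 0.000017 + 0.065587 + 0.022620 + 0.090481 + 0.000017 + 0.080997 = 0.259719
B_P3 = 1 / 0.259719 = 3.8503
Σp_P4ᵢ² = 0.0986² + 0.2817² + 0.1127² + 0.0188² + 0.2817² + 0.2066² = 0.009722 + 0.079355 + 0.012701 + 0.000353 + 0.079355 + 0.042684 = 0.224170
B_P4 = 1 / 0.224170 = 4.4609
Σp_P2ᵢ² = 0.1442² + 0.3116² + 0.0047² + 0.1023² + 0.0047² + 0.4326² = 0.020794 + 0.097095 + 0.000022 + 0.010465 + 0.000022 + 0.187143 = 0.315541
B_P2 = 1 / 0.315541 = 3.1692
Ranking by B (broadest → narrowest): population P4 (4.46) > population P3 (3.85) > population P2 (3.17)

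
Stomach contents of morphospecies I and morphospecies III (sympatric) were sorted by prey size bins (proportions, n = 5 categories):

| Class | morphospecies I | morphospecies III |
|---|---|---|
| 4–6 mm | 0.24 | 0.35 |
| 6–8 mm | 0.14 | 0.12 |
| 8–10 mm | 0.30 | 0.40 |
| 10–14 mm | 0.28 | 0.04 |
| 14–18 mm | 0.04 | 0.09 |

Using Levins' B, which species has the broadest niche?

morphospecies I

Σp_Iᵢ² = 0.24² + 0.14² + 0.30² + 0.28² + 0.04² = 0.0576 + 0.0196 + 0.0900 + 0.0784 + 0.0016 = 0.2472
B_I = 1 / 0.2472 = 4.0453
Σp_IIIᵢ² = 0.35² + 0.12² + 0.40² + 0.04² + 0.09² = 0.1225 + 0.0144 + 0.1600 + 0.0016 + 0.0081 = 0.3066
B_III = 1 / 0.3066 = 3.2616
Highest B → broadest niche (most generalist): morphospecies I (B = 4.05).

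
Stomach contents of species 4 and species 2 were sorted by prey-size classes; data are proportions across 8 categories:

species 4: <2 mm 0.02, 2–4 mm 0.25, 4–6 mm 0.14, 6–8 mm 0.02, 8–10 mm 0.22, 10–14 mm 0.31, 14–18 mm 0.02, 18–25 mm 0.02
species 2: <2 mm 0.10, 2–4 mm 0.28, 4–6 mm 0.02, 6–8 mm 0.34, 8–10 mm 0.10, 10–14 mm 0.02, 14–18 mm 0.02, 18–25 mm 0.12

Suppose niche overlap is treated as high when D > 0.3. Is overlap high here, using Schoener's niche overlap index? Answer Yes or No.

Σ|p₁ᵢ − p₂ᵢ| = 0.08 + 0.03 + 0.12 + 0.32 + 0.12 + 0.29 + 0.00 + 0.10 = 1.06
D = 1 − ½ × 1.06 = 1 − 0.530 = 0.4700
D = 0.4700 > 0.3 → Yes.

Yes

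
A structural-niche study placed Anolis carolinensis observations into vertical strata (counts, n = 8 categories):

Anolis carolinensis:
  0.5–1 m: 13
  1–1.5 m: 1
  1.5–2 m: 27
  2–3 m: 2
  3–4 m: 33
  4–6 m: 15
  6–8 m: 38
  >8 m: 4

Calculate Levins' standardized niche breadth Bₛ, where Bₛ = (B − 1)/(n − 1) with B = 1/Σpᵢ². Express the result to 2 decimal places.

0.54

Proportions for Anolis carolinensis (n=133): 13/133=0.0977, 1/133=0.0075, 27/133=0.2030, 2/133=0.0150, 33/133=0.2481, 15/133=0.1128, 38/133=0.2857, 4/133=0.0301
Σpᵢ² = 0.0977² + 0.0075² + 0.2030² + 0.0150² + 0.2481² + 0.1128² + 0.2857² + 0.0301² = 0.009545 + 0.000056 + 0.041209 + 0.000225 + 0.061554 + 0.012724 + 0.081624 + 0.000906 = 0.207843
B = 1 / 0.207843 = 4.8113
Bₛ = (B − 1)/(n − 1) = (4.8113 − 1)/(8 − 1) = 3.8113/7 = 0.5445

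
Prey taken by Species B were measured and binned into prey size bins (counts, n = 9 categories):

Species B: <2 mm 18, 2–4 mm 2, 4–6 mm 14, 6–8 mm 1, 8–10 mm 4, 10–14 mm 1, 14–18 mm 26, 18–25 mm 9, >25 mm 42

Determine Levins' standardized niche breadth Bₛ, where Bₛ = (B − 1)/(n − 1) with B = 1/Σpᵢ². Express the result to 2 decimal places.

Proportions for Species B (n=117): 18/117=0.1538, 2/117=0.0171, 14/117=0.1197, 1/117=0.0085, 4/117=0.0342, 1/117=0.0085, 26/117=0.2222, 9/117=0.0769, 42/117=0.3590
Σpᵢ² = 0.1538² + 0.0171² + 0.1197² + 0.0085² + 0.0342² + 0.0085² + 0.2222² + 0.0769² + 0.3590² = 0.023654 + 0.000292 + 0.014328 + 0.000072 + 0.001170 + 0.000072 + 0.049373 + 0.005914 + 0.128881 = 0.223756
B = 1 / 0.223756 = 4.4692
Bₛ = (B − 1)/(n − 1) = (4.4692 − 1)/(9 − 1) = 3.4692/8 = 0.4337

0.43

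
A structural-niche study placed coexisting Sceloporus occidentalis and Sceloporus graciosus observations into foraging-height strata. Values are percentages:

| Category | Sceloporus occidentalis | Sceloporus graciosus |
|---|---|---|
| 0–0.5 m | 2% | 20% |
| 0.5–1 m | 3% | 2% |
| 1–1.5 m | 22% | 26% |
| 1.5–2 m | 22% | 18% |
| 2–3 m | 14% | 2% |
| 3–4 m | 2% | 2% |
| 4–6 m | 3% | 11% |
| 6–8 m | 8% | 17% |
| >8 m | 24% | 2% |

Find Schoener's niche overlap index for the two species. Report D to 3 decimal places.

0.610

Convert percentages to proportions (divide by 100).
Σ|p₁ᵢ − p₂ᵢ| = 0.18 + 0.01 + 0.04 + 0.04 + 0.12 + 0.00 + 0.08 + 0.09 + 0.22 = 0.78
D = 1 − ½ × 0.78 = 1 − 0.390 = 0.61000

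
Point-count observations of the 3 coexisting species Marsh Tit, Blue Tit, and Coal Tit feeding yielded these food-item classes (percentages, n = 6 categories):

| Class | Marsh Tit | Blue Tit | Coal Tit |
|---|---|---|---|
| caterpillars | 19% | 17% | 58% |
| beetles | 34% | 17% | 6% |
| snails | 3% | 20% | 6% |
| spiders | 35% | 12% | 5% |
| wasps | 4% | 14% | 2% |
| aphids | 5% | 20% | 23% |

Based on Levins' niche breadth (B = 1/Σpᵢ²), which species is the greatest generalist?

Convert percentages to proportions (divide by 100).
Σp_Marsᵢ² = 0.19² + 0.34² + 0.03² + 0.35² + 0.04² + 0.05² = 0.0361 + 0.1156 + 0.0009 + 0.1225 + 0.0016 + 0.0025 = 0.2792
B_Mars = 1 / 0.2792 = 3.5817
Σp_Blueᵢ² = 0.17² + 0.17² + 0.20² + 0.12² + 0.14² + 0.20² = 0.0289 + 0.0289 + 0.0400 + 0.0144 + 0.0196 + 0.0400 = 0.1718
B_Blue = 1 / 0.1718 = 5.8207
Σp_Coalᵢ² = 0.58² + 0.06² + 0.06² + 0.05² + 0.02² + 0.23² = 0.3364 + 0.0036 + 0.0036 + 0.0025 + 0.0004 + 0.0529 = 0.3994
B_Coal = 1 / 0.3994 = 2.5038
Highest B → broadest niche (most generalist): Blue Tit (B = 5.82).

Blue Tit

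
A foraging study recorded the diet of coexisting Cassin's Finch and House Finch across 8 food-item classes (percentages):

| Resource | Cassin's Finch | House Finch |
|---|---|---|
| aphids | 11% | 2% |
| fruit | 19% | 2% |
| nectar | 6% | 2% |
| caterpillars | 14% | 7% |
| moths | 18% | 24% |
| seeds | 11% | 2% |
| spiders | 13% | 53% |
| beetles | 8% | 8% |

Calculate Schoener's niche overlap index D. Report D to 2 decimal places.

0.54

Convert percentages to proportions (divide by 100).
Σ|p₁ᵢ − p₂ᵢ| = 0.09 + 0.17 + 0.04 + 0.07 + 0.06 + 0.09 + 0.40 + 0.00 = 0.92
D = 1 − ½ × 0.92 = 1 − 0.460 = 0.5400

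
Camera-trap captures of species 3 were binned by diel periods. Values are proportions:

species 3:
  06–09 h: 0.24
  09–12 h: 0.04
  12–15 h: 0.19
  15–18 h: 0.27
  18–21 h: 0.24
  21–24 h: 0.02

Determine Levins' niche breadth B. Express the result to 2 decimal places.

Σpᵢ² = 0.24² + 0.04² + 0.19² + 0.27² + 0.24² + 0.02² = 0.0576 + 0.0016 + 0.0361 + 0.0729 + 0.0576 + 0.0004 = 0.2262
B = 1 / 0.2262 = 4.4209

4.42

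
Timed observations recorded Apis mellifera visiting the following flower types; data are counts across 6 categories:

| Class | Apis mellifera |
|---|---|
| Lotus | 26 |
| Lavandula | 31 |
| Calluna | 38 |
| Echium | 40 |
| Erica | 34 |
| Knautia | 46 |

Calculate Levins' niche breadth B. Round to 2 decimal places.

5.81

Proportions for Apis mellifera (n=215): 26/215=0.1209, 31/215=0.1442, 38/215=0.1767, 40/215=0.1860, 34/215=0.1581, 46/215=0.2140
Σpᵢ² = 0.1209² + 0.1442² + 0.1767² + 0.1860² + 0.1581² + 0.2140² = 0.014617 + 0.020794 + 0.031223 + 0.034596 + 0.024996 + 0.045796 = 0.172022
B = 1 / 0.172022 = 5.8132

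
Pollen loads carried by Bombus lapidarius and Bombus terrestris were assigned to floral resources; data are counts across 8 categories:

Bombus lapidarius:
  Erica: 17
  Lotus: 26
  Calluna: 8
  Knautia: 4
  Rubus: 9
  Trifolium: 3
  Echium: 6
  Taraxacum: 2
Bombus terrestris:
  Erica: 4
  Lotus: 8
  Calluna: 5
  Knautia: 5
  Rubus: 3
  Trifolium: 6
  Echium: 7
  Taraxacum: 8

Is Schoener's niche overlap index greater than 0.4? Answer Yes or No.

Proportions for Bombus lapidarius (n=75): 17/75=0.2267, 26/75=0.3467, 8/75=0.1067, 4/75=0.0533, 9/75=0.1200, 3/75=0.0400, 6/75=0.0800, 2/75=0.0267
Proportions for Bombus terrestris (n=46): 4/46=0.0870, 8/46=0.1739, 5/46=0.1087, 5/46=0.1087, 3/46=0.0652, 6/46=0.1304, 7/46=0.1522, 8/46=0.1739
Σ|p₁ᵢ − p₂ᵢ| = 0.1397 + 0.1728 + 0.0020 + 0.0554 + 0.0548 + 0.0904 + 0.0722 + 0.1472 = 0.7345
D = 1 − ½ × 0.7345 = 1 − 0.36725 = 0.63275
D = 0.63275 > 0.4 → Yes.

Yes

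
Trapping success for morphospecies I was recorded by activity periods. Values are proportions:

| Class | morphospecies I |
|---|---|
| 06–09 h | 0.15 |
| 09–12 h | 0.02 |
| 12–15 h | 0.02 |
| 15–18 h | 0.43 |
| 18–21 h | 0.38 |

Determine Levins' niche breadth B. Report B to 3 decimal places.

Σpᵢ² = 0.15² + 0.02² + 0.02² + 0.43² + 0.38² = 0.0225 + 0.0004 + 0.0004 + 0.1849 + 0.1444 = 0.3526
B = 1 / 0.3526 = 2.83607

2.836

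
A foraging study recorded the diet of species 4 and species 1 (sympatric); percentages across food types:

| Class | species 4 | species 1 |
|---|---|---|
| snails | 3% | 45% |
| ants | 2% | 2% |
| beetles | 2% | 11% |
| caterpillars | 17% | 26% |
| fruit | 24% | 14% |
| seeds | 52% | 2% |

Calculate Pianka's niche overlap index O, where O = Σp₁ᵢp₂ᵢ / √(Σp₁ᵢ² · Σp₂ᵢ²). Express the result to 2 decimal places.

0.32

Convert percentages to proportions (divide by 100).
Σ p₁ᵢp₂ᵢ = 0.0135 + 0.0004 + 0.0022 + 0.0442 + 0.0336 + 0.0104 = 0.1043
Σp_1ᵢ² = 0.03² + 0.02² + 0.02² + 0.17² + 0.24² + 0.52² = 0.0009 + 0.0004 + 0.0004 + 0.0289 + 0.0576 + 0.2704 = 0.3586
Σp_2ᵢ² = 0.45² + 0.02² + 0.11² + 0.26² + 0.14² + 0.02² = 0.2025 + 0.0004 + 0.0121 + 0.0676 + 0.0196 + 0.0004 = 0.3026
O = 0.1043 / √(0.3586 × 0.3026) = 0.1043 / 0.32941 = 0.3166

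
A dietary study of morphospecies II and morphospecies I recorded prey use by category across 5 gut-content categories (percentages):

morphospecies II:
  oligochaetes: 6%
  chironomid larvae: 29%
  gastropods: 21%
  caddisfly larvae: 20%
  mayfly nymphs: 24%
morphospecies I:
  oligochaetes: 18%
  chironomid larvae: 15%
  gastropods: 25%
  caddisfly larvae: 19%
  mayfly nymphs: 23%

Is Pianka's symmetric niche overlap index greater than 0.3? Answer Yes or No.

Yes

Convert percentages to proportions (divide by 100).
Σ p₁ᵢp₂ᵢ = 0.0108 + 0.0435 + 0.0525 + 0.0380 + 0.0552 = 0.2000
Σp_1ᵢ² = 0.06² + 0.29² + 0.21² + 0.20² + 0.24² = 0.0036 + 0.0841 + 0.0441 + 0.0400 + 0.0576 = 0.2294
Σp_2ᵢ² = 0.18² + 0.15² + 0.25² + 0.19² + 0.23² = 0.0324 + 0.0225 + 0.0625 + 0.0361 + 0.0529 = 0.2064
O = 0.2000 / √(0.2294 × 0.2064) = 0.2000 / 0.21760 = 0.9191
O = 0.9191 > 0.3 → Yes.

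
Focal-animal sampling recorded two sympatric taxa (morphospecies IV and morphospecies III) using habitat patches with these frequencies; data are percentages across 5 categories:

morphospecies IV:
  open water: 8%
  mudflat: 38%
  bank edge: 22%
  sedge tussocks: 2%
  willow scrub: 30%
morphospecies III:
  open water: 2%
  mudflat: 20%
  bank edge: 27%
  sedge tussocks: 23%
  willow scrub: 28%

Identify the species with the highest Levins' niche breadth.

Convert percentages to proportions (divide by 100).
Σp_IVᵢ² = 0.08² + 0.38² + 0.22² + 0.02² + 0.30² = 0.0064 + 0.1444 + 0.0484 + 0.0004 + 0.0900 = 0.2896
B_IV = 1 / 0.2896 = 3.4530
Σp_IIIᵢ² = 0.02² + 0.20² + 0.27² + 0.23² + 0.28² = 0.0004 + 0.0400 + 0.0729 + 0.0529 + 0.0784 = 0.2446
B_III = 1 / 0.2446 = 4.0883
Highest B → broadest niche (most generalist): morphospecies III (B = 4.09).

morphospecies III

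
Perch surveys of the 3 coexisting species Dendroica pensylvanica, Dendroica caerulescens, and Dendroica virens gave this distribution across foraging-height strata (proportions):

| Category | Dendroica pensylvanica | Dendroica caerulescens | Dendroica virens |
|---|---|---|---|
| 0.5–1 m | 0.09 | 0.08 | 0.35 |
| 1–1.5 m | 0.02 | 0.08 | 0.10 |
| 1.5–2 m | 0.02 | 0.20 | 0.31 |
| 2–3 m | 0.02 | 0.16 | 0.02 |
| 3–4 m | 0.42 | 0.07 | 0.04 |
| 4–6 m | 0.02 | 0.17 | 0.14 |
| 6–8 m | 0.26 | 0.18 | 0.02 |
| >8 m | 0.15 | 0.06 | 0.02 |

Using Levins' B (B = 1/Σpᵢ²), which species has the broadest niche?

Dendroica caerulescens

Σp_pensᵢ² = 0.09² + 0.02² + 0.02² + 0.02² + 0.42² + 0.02² + 0.26² + 0.15² = 0.0081 + 0.0004 + 0.0004 + 0.0004 + 0.1764 + 0.0004 + 0.0676 + 0.0225 = 0.2762
B_pens = 1 / 0.2762 = 3.6206
Σp_caerᵢ² = 0.08² + 0.08² + 0.20² + 0.16² + 0.07² + 0.17² + 0.18² + 0.06² = 0.0064 + 0.0064 + 0.0400 + 0.0256 + 0.0049 + 0.0289 + 0.0324 + 0.0036 = 0.1482
B_caer = 1 / 0.1482 = 6.7476
Σp_vireᵢ² = 0.35² + 0.10² + 0.31² + 0.02² + 0.04² + 0.14² + 0.02² + 0.02² = 0.1225 + 0.0100 + 0.0961 + 0.0004 + 0.0016 + 0.0196 + 0.0004 + 0.0004 = 0.2510
B_vire = 1 / 0.2510 = 3.9841
Highest B → broadest niche (most generalist): Dendroica caerulescens (B = 6.75).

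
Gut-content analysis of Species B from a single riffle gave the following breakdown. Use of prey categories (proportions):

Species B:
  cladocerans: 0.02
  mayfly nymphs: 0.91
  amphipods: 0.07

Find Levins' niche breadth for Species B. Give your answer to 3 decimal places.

Σpᵢ² = 0.02² + 0.91² + 0.07² = 0.0004 + 0.8281 + 0.0049 = 0.8334
B = 1 / 0.8334 = 1.19990

1.200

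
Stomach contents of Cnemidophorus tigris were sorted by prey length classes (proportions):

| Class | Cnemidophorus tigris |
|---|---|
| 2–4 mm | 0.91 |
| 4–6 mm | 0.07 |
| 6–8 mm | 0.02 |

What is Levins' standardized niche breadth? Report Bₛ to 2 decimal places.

0.10

Σpᵢ² = 0.91² + 0.07² + 0.02² = 0.8281 + 0.0049 + 0.0004 = 0.8334
B = 1 / 0.8334 = 1.1999
Bₛ = (B − 1)/(n − 1) = (1.1999 − 1)/(3 − 1) = 0.1999/2 = 0.1000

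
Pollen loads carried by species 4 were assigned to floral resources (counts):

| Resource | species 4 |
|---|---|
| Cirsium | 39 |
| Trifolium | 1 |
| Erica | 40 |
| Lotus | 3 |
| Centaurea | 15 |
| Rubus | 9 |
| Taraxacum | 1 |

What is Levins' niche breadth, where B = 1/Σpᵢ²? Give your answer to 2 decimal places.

3.39

Proportions for species 4 (n=108): 39/108=0.3611, 1/108=0.0093, 40/108=0.3704, 3/108=0.0278, 15/108=0.1389, 9/108=0.0833, 1/108=0.0093
Σpᵢ² = 0.3611² + 0.0093² + 0.3704² + 0.0278² + 0.1389² + 0.0833² + 0.0093² = 0.130393 + 0.000086 + 0.137196 + 0.000773 + 0.019293 + 0.006939 + 0.000086 = 0.294766
B = 1 / 0.294766 = 3.3925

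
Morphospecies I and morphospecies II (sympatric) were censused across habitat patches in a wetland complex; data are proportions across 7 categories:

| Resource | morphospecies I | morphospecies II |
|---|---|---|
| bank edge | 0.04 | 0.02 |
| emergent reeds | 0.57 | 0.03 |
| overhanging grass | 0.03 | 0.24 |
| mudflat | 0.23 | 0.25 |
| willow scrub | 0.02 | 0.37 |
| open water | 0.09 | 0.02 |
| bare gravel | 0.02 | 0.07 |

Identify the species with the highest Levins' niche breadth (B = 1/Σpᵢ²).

Σp_Iᵢ² = 0.04² + 0.57² + 0.03² + 0.23² + 0.02² + 0.09² + 0.02² = 0.0016 + 0.3249 + 0.0009 + 0.0529 + 0.0004 + 0.0081 + 0.0004 = 0.3892
B_I = 1 / 0.3892 = 2.5694
Σp_IIᵢ² = 0.02² + 0.03² + 0.24² + 0.25² + 0.37² + 0.02² + 0.07² = 0.0004 + 0.0009 + 0.0576 + 0.0625 + 0.1369 + 0.0004 + 0.0049 = 0.2636
B_II = 1 / 0.2636 = 3.7936
Highest B → broadest niche (most generalist): morphospecies II (B = 3.79).

morphospecies II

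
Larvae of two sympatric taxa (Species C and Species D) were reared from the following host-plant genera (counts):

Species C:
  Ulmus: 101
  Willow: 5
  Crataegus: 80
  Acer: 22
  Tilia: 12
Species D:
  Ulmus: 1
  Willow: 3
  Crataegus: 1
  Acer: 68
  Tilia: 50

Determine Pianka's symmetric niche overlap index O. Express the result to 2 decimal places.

Proportions for Species C (n=220): 101/220=0.4591, 5/220=0.0227, 80/220=0.3636, 22/220=0.1000, 12/220=0.0545
Proportions for Species D (n=123): 1/123=0.0081, 3/123=0.0244, 1/123=0.0081, 68/123=0.5528, 50/123=0.4065
Σ p₁ᵢp₂ᵢ = 0.003719 + 0.000554 + 0.002945 + 0.055280 + 0.022154 = 0.084652
Σp_1ᵢ² = 0.4591² + 0.0227² + 0.3636² + 0.1000² + 0.0545² = 0.210773 + 0.000515 + 0.132205 + 0.010000 + 0.002970 = 0.356463
Σp_2ᵢ² = 0.0081² + 0.0244² + 0.0081² + 0.5528² + 0.4065² = 0.000066 + 0.000595 + 0.000066 + 0.305588 + 0.165242 = 0.471557
O = 0.084652 / √(0.356463 × 0.471557) = 0.084652 / 0.4099910 = 0.2065

0.21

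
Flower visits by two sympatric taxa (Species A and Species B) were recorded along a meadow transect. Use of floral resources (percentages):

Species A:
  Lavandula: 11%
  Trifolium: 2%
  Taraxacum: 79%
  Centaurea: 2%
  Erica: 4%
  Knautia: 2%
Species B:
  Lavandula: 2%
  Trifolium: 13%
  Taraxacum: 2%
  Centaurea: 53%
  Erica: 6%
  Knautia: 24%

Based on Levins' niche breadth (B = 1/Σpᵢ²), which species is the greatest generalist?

Convert percentages to proportions (divide by 100).
Σp_Aᵢ² = 0.11² + 0.02² + 0.79² + 0.02² + 0.04² + 0.02² = 0.0121 + 0.0004 + 0.6241 + 0.0004 + 0.0016 + 0.0004 = 0.6390
B_A = 1 / 0.6390 = 1.5649
Σp_Bᵢ² = 0.02² + 0.13² + 0.02² + 0.53² + 0.06² + 0.24² = 0.0004 + 0.0169 + 0.0004 + 0.2809 + 0.0036 + 0.0576 = 0.3598
B_B = 1 / 0.3598 = 2.7793
Highest B → broadest niche (most generalist): Species B (B = 2.78).

Species B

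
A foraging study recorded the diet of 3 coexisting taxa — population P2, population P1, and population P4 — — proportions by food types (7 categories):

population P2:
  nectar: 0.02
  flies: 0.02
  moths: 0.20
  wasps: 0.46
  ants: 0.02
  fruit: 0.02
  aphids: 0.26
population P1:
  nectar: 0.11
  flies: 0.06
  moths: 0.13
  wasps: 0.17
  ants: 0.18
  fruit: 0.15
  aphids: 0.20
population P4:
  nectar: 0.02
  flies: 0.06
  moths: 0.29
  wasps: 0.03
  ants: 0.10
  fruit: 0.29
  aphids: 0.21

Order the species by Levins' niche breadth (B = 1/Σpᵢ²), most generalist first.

population P1 > population P4 > population P2

Σp_P2ᵢ² = 0.02² + 0.02² + 0.20² + 0.46² + 0.02² + 0.02² + 0.26² = 0.0004 + 0.0004 + 0.0400 + 0.2116 + 0.0004 + 0.0004 + 0.0676 = 0.3208
B_P2 = 1 / 0.3208 = 3.1172
Σp_P1ᵢ² = 0.11² + 0.06² + 0.13² + 0.17² + 0.18² + 0.15² + 0.20² = 0.0121 + 0.0036 + 0.0169 + 0.0289 + 0.0324 + 0.0225 + 0.0400 = 0.1564
B_P1 = 1 / 0.1564 = 6.3939
Σp_P4ᵢ² = 0.02² + 0.06² + 0.29² + 0.03² + 0.10² + 0.29² + 0.21² = 0.0004 + 0.0036 + 0.0841 + 0.0009 + 0.0100 + 0.0841 + 0.0441 = 0.2272
B_P4 = 1 / 0.2272 = 4.4014
Ranking by B (broadest → narrowest): population P1 (6.39) > population P4 (4.40) > population P2 (3.12)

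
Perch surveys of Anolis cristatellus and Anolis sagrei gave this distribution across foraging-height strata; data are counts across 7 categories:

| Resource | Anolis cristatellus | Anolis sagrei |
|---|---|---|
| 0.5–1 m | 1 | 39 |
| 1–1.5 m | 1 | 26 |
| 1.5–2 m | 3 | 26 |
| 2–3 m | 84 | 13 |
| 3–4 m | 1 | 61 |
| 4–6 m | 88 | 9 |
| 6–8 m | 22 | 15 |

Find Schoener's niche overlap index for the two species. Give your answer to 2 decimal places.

0.23

Proportions for Anolis cristatellus (n=200): 1/200=0.0050, 1/200=0.0050, 3/200=0.0150, 84/200=0.4200, 1/200=0.0050, 88/200=0.4400, 22/200=0.1100
Proportions for Anolis sagrei (n=189): 39/189=0.2063, 26/189=0.1376, 26/189=0.1376, 13/189=0.0688, 61/189=0.3228, 9/189=0.0476, 15/189=0.0794
Σ|p₁ᵢ − p₂ᵢ| = 0.2013 + 0.1326 + 0.1226 + 0.3512 + 0.3178 + 0.3924 + 0.0306 = 1.5485
D = 1 − ½ × 1.5485 = 1 − 0.77425 = 0.22575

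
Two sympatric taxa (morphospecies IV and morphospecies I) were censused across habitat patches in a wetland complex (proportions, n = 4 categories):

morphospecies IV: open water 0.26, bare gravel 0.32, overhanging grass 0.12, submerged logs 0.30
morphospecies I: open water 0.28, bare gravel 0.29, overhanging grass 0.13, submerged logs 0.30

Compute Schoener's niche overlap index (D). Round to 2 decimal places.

Σ|p₁ᵢ − p₂ᵢ| = 0.02 + 0.03 + 0.01 + 0.00 = 0.06
D = 1 − ½ × 0.06 = 1 − 0.030 = 0.9700

0.97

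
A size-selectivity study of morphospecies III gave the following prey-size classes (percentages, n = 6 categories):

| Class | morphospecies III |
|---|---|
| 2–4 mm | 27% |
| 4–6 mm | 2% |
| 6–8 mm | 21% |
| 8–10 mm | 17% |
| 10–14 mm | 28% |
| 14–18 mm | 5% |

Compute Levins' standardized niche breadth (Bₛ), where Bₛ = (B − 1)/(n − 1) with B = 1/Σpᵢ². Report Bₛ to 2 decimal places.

Convert percentages to proportions (divide by 100).
Σpᵢ² = 0.27² + 0.02² + 0.21² + 0.17² + 0.28² + 0.05² = 0.0729 + 0.0004 + 0.0441 + 0.0289 + 0.0784 + 0.0025 = 0.2272
B = 1 / 0.2272 = 4.4014
Bₛ = (B − 1)/(n − 1) = (4.4014 − 1)/(6 − 1) = 3.4014/5 = 0.6803

0.68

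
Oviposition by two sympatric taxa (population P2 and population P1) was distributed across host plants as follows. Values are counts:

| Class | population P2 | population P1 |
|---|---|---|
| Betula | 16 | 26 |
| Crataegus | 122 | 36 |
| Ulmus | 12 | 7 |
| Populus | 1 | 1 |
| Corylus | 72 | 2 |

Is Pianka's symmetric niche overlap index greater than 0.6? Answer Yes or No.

Yes

Proportions for population P2 (n=223): 16/223=0.0717, 122/223=0.5471, 12/223=0.0538, 1/223=0.0045, 72/223=0.3229
Proportions for population P1 (n=72): 26/72=0.3611, 36/72=0.5000, 7/72=0.0972, 1/72=0.0139, 2/72=0.0278
Σ p₁ᵢp₂ᵢ = 0.025891 + 0.273550 + 0.005229 + 0.000063 + 0.008977 = 0.313710
Σp_1ᵢ² = 0.0717² + 0.5471² + 0.0538² + 0.0045² + 0.3229² = 0.005141 + 0.299318 + 0.002894 + 0.000020 + 0.104264 = 0.411637
Σp_2ᵢ² = 0.3611² + 0.5000² + 0.0972² + 0.0139² + 0.0278² = 0.130393 + 0.250000 + 0.009448 + 0.000193 + 0.000773 = 0.390807
O = 0.313710 / √(0.411637 × 0.390807) = 0.313710 / 0.4010868 = 0.7821
O = 0.7821 > 0.6 → Yes.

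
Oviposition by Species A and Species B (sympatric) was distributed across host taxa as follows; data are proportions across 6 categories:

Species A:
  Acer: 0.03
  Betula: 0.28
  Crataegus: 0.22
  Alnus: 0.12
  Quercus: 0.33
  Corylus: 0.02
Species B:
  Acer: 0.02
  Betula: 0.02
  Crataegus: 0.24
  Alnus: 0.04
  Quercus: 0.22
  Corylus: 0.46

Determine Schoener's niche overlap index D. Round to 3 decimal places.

Σ|p₁ᵢ − p₂ᵢ| = 0.01 + 0.26 + 0.02 + 0.08 + 0.11 + 0.44 = 0.92
D = 1 − ½ × 0.92 = 1 − 0.460 = 0.54000

0.540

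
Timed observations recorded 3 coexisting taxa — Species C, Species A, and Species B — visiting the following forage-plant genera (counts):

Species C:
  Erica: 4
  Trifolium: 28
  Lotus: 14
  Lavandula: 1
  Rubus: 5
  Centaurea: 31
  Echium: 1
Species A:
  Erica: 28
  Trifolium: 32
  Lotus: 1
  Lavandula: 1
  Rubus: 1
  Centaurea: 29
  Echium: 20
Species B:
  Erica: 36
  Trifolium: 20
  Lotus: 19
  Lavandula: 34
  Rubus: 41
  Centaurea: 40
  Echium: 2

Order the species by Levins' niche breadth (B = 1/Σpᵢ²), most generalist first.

Species B > Species A > Species C

Proportions for Species C (n=84): 4/84=0.0476, 28/84=0.3333, 14/84=0.1667, 1/84=0.0119, 5/84=0.0595, 31/84=0.3690, 1/84=0.0119
Proportions for Species A (n=112): 28/112=0.2500, 32/112=0.2857, 1/112=0.0089, 1/112=0.0089, 1/112=0.0089, 29/112=0.2589, 20/112=0.1786
Proportions for Species B (n=192): 36/192=0.1875, 20/192=0.1042, 19/192=0.0990, 34/192=0.1771, 41/192=0.2135, 40/192=0.2083, 2/192=0.0104
Σp_Cᵢ² = 0.0476² + 0.3333² + 0.1667² + 0.0119² + 0.0595² + 0.3690² + 0.0119² = 0.002266 + 0.111089 + 0.027789 + 0.000142 + 0.003540 + 0.136161 + 0.000142 = 0.281129
B_C = 1 / 0.281129 = 3.5571
Σp_Aᵢ² = 0.2500² + 0.2857² + 0.0089² + 0.0089² + 0.0089² + 0.2589² + 0.1786² = 0.062500 + 0.081624 + 0.000079 + 0.000079 + 0.000079 + 0.067029 + 0.031898 = 0.243288
B_A = 1 / 0.243288 = 4.1104
Σp_Bᵢ² = 0.1875² + 0.1042² + 0.0990² + 0.1771² + 0.2135² + 0.2083² + 0.0104² = 0.035156 + 0.010858 + 0.009801 + 0.031364 + 0.045582 + 0.043389 + 0.000108 = 0.176258
B_B = 1 / 0.176258 = 5.6735
Ranking by B (broadest → narrowest): Species B (5.67) > Species A (4.11) > Species C (3.56)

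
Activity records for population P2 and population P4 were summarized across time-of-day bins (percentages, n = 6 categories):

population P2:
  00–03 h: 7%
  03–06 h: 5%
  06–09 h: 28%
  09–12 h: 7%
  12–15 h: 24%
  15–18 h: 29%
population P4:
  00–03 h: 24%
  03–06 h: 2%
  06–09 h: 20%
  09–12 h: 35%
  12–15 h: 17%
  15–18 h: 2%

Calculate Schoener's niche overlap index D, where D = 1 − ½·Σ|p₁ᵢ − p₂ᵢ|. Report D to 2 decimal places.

Convert percentages to proportions (divide by 100).
Σ|p₁ᵢ − p₂ᵢ| = 0.17 + 0.03 + 0.08 + 0.28 + 0.07 + 0.27 = 0.90
D = 1 − ½ × 0.90 = 1 − 0.450 = 0.5500

0.55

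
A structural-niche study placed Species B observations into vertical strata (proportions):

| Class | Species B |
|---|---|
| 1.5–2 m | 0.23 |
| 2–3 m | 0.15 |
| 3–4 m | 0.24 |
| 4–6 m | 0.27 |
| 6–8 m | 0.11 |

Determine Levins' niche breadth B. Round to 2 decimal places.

4.59

Σpᵢ² = 0.23² + 0.15² + 0.24² + 0.27² + 0.11² = 0.0529 + 0.0225 + 0.0576 + 0.0729 + 0.0121 = 0.2180
B = 1 / 0.2180 = 4.5872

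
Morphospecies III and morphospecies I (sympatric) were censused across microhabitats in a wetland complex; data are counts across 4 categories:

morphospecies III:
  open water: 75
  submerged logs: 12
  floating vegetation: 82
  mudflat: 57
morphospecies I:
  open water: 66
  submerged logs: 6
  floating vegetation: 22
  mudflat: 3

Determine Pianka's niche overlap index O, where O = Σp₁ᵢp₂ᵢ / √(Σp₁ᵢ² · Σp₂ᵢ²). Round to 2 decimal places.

Proportions for morphospecies III (n=226): 75/226=0.3319, 12/226=0.0531, 82/226=0.3628, 57/226=0.2522
Proportions for morphospecies I (n=97): 66/97=0.6804, 6/97=0.0619, 22/97=0.2268, 3/97=0.0309
Σ p₁ᵢp₂ᵢ = 0.225825 + 0.003287 + 0.082283 + 0.007793 = 0.319188
Σp_1ᵢ² = 0.3319² + 0.0531² + 0.3628² + 0.2522² = 0.110158 + 0.002820 + 0.131624 + 0.063605 = 0.308207
Σp_2ᵢ² = 0.6804² + 0.0619² + 0.2268² + 0.0309² = 0.462944 + 0.003832 + 0.051438 + 0.000955 = 0.519169
O = 0.319188 / √(0.308207 × 0.519169) = 0.319188 / 0.4000144 = 0.7979

0.80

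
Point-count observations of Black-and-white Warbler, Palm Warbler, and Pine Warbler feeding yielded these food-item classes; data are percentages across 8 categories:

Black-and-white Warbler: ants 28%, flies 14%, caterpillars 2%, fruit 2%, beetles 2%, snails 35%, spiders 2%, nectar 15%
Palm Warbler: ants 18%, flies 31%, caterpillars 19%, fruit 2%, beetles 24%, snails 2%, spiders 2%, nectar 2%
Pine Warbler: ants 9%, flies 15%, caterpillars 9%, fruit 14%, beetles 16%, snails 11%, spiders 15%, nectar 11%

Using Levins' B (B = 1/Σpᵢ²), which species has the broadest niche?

Pine Warbler

Convert percentages to proportions (divide by 100).
Σp_Blacᵢ² = 0.28² + 0.14² + 0.02² + 0.02² + 0.02² + 0.35² + 0.02² + 0.15² = 0.0784 + 0.0196 + 0.0004 + 0.0004 + 0.0004 + 0.1225 + 0.0004 + 0.0225 = 0.2446
B_Blac = 1 / 0.2446 = 4.0883
Σp_Palmᵢ² = 0.18² + 0.31² + 0.19² + 0.02² + 0.24² + 0.02² + 0.02² + 0.02² = 0.0324 + 0.0961 + 0.0361 + 0.0004 + 0.0576 + 0.0004 + 0.0004 + 0.0004 = 0.2238
B_Palm = 1 / 0.2238 = 4.4683
Σp_Pineᵢ² = 0.09² + 0.15² + 0.09² + 0.14² + 0.16² + 0.11² + 0.15² + 0.11² = 0.0081 + 0.0225 + 0.0081 + 0.0196 + 0.0256 + 0.0121 + 0.0225 + 0.0121 = 0.1306
B_Pine = 1 / 0.1306 = 7.6570
Highest B → broadest niche (most generalist): Pine Warbler (B = 7.66).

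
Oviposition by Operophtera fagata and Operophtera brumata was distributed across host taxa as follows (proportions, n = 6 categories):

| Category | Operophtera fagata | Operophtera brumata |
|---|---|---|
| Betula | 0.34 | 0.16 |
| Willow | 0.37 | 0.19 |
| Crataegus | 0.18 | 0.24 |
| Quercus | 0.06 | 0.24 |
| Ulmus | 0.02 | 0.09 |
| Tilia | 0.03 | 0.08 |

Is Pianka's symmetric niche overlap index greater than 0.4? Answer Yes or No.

Yes

Σ p₁ᵢp₂ᵢ = 0.0544 + 0.0703 + 0.0432 + 0.0144 + 0.0018 + 0.0024 = 0.1865
Σp_1ᵢ² = 0.34² + 0.37² + 0.18² + 0.06² + 0.02² + 0.03² = 0.1156 + 0.1369 + 0.0324 + 0.0036 + 0.0004 + 0.0009 = 0.2898
Σp_2ᵢ² = 0.16² + 0.19² + 0.24² + 0.24² + 0.09² + 0.08² = 0.0256 + 0.0361 + 0.0576 + 0.0576 + 0.0081 + 0.0064 = 0.1914
O = 0.1865 / √(0.2898 × 0.1914) = 0.1865 / 0.23552 = 0.7919
O = 0.7919 > 0.4 → Yes.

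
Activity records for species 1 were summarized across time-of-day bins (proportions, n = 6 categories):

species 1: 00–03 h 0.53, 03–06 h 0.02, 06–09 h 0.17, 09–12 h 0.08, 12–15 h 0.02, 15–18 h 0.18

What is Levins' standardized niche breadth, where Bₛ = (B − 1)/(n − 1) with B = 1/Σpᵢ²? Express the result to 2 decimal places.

Σpᵢ² = 0.53² + 0.02² + 0.17² + 0.08² + 0.02² + 0.18² = 0.2809 + 0.0004 + 0.0289 + 0.0064 + 0.0004 + 0.0324 = 0.3494
B = 1 / 0.3494 = 2.8620
Bₛ = (B − 1)/(n − 1) = (2.8620 − 1)/(6 − 1) = 1.8620/5 = 0.3724

0.37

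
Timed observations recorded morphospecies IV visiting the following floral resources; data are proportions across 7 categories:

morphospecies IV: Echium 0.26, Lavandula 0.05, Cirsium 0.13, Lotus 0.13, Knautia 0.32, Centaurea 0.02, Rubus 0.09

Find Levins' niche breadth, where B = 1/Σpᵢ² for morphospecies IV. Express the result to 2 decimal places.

4.66

Σpᵢ² = 0.26² + 0.05² + 0.13² + 0.13² + 0.32² + 0.02² + 0.09² = 0.0676 + 0.0025 + 0.0169 + 0.0169 + 0.1024 + 0.0004 + 0.0081 = 0.2148
B = 1 / 0.2148 = 4.6555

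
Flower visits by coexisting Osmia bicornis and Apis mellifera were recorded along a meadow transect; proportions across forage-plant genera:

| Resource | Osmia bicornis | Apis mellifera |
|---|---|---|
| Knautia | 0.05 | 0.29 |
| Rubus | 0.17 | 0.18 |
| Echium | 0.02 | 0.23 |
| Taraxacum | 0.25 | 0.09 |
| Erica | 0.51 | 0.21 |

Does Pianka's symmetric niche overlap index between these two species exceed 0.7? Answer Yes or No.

No

Σ p₁ᵢp₂ᵢ = 0.0145 + 0.0306 + 0.0046 + 0.0225 + 0.1071 = 0.1793
Σp_1ᵢ² = 0.05² + 0.17² + 0.02² + 0.25² + 0.51² = 0.0025 + 0.0289 + 0.0004 + 0.0625 + 0.2601 = 0.3544
Σp_2ᵢ² = 0.29² + 0.18² + 0.23² + 0.09² + 0.21² = 0.0841 + 0.0324 + 0.0529 + 0.0081 + 0.0441 = 0.2216
O = 0.1793 / √(0.3544 × 0.2216) = 0.1793 / 0.28024 = 0.6398
O = 0.6398 < 0.7 → No.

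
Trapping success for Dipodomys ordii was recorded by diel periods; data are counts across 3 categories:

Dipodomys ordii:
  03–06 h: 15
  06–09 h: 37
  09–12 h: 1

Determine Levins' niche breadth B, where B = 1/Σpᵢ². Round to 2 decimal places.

Proportions for Dipodomys ordii (n=53): 15/53=0.2830, 37/53=0.6981, 1/53=0.0189
Σpᵢ² = 0.2830² + 0.6981² + 0.0189² = 0.080089 + 0.487344 + 0.000357 = 0.567790
B = 1 / 0.567790 = 1.7612

1.76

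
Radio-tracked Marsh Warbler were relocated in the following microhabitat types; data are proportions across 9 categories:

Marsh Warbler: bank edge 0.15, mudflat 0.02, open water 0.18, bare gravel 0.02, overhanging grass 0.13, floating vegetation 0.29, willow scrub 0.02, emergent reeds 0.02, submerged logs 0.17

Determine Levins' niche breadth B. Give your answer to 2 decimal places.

Σpᵢ² = 0.15² + 0.02² + 0.18² + 0.02² + 0.13² + 0.29² + 0.02² + 0.02² + 0.17² = 0.0225 + 0.0004 + 0.0324 + 0.0004 + 0.0169 + 0.0841 + 0.0004 + 0.0004 + 0.0289 = 0.1864
B = 1 / 0.1864 = 5.3648

5.36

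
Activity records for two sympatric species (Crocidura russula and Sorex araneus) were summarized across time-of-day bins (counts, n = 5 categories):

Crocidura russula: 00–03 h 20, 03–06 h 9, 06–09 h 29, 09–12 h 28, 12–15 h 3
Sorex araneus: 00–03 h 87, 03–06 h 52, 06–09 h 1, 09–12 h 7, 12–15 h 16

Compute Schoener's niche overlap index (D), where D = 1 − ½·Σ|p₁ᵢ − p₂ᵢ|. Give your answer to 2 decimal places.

Proportions for Crocidura russula (n=89): 20/89=0.2247, 9/89=0.1011, 29/89=0.3258, 28/89=0.3146, 3/89=0.0337
Proportions for Sorex araneus (n=163): 87/163=0.5337, 52/163=0.3190, 1/163=0.0061, 7/163=0.0429, 16/163=0.0982
Σ|p₁ᵢ − p₂ᵢ| = 0.3090 + 0.2179 + 0.3197 + 0.2717 + 0.0645 = 1.1828
D = 1 − ½ × 1.1828 = 1 − 0.59140 = 0.40860

0.41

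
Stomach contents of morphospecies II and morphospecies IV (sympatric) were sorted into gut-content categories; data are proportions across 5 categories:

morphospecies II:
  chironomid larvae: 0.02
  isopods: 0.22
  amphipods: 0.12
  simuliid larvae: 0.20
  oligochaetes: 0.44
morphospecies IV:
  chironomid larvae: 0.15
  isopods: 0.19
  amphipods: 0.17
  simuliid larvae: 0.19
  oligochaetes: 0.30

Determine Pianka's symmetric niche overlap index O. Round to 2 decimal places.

Σ p₁ᵢp₂ᵢ = 0.0030 + 0.0418 + 0.0204 + 0.0380 + 0.1320 = 0.2352
Σp_1ᵢ² = 0.02² + 0.22² + 0.12² + 0.20² + 0.44² = 0.0004 + 0.0484 + 0.0144 + 0.0400 + 0.1936 = 0.2968
Σp_2ᵢ² = 0.15² + 0.19² + 0.17² + 0.19² + 0.30² = 0.0225 + 0.0361 + 0.0289 + 0.0361 + 0.0900 = 0.2136
O = 0.2352 / √(0.2968 × 0.2136) = 0.2352 / 0.25179 = 0.9341

0.93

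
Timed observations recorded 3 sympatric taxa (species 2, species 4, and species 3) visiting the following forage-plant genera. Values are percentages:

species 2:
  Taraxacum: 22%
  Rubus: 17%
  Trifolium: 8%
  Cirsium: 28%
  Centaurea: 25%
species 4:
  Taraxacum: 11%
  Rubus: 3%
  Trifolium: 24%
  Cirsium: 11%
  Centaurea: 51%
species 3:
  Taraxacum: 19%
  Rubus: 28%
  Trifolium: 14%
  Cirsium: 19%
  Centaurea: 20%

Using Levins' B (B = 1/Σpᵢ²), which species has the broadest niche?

Convert percentages to proportions (divide by 100).
Σp_2ᵢ² = 0.22² + 0.17² + 0.08² + 0.28² + 0.25² = 0.0484 + 0.0289 + 0.0064 + 0.0784 + 0.0625 = 0.2246
B_2 = 1 / 0.2246 = 4.4524
Σp_4ᵢ² = 0.11² + 0.03² + 0.24² + 0.11² + 0.51² = 0.0121 + 0.0009 + 0.0576 + 0.0121 + 0.2601 = 0.3428
B_4 = 1 / 0.3428 = 2.9172
Σp_3ᵢ² = 0.19² + 0.28² + 0.14² + 0.19² + 0.20² = 0.0361 + 0.0784 + 0.0196 + 0.0361 + 0.0400 = 0.2102
B_3 = 1 / 0.2102 = 4.7574
Highest B → broadest niche (most generalist): species 3 (B = 4.76).

species 3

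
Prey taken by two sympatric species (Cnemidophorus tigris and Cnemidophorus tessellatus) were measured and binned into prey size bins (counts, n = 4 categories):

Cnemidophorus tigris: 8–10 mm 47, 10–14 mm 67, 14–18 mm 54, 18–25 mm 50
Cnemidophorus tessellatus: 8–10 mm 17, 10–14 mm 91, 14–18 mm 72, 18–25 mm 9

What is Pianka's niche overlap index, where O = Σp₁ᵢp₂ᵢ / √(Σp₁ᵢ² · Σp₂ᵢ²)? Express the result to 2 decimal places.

Proportions for Cnemidophorus tigris (n=218): 47/218=0.2156, 67/218=0.3073, 54/218=0.2477, 50/218=0.2294
Proportions for Cnemidophorus tessellatus (n=189): 17/189=0.0899, 91/189=0.4815, 72/189=0.3810, 9/189=0.0476
Σ p₁ᵢp₂ᵢ = 0.019382 + 0.147965 + 0.094374 + 0.010919 = 0.272640
Σp_1ᵢ² = 0.2156² + 0.3073² + 0.2477² + 0.2294² = 0.046483 + 0.094433 + 0.061355 + 0.052624 = 0.254895
Σp_2ᵢ² = 0.0899² + 0.4815² + 0.3810² + 0.0476² = 0.008082 + 0.231842 + 0.145161 + 0.002266 = 0.387351
O = 0.272640 / √(0.254895 × 0.387351) = 0.272640 / 0.3142194 = 0.8677

0.87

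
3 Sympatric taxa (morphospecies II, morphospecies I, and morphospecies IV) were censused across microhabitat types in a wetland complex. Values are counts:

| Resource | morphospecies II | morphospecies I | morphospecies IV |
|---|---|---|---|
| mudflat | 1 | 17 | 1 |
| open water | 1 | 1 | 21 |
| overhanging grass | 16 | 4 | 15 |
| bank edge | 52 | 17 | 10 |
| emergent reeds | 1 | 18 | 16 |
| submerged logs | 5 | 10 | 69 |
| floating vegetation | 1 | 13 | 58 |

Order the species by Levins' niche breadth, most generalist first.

Proportions for morphospecies II (n=77): 1/77=0.0130, 1/77=0.0130, 16/77=0.2078, 52/77=0.6753, 1/77=0.0130, 5/77=0.0649, 1/77=0.0130
Proportions for morphospecies I (n=80): 17/80=0.2125, 1/80=0.0125, 4/80=0.0500, 17/80=0.2125, 18/80=0.2250, 10/80=0.1250, 13/80=0.1625
Proportions for morphospecies IV (n=190): 1/190=0.0053, 21/190=0.1105, 15/190=0.0789, 10/190=0.0526, 16/190=0.0842, 69/190=0.3632, 58/190=0.3053
Σp_IIᵢ² = 0.0130² + 0.0130² + 0.2078² + 0.6753² + 0.0130² + 0.0649² + 0.0130² = 0.000169 + 0.000169 + 0.043181 + 0.456030 + 0.000169 + 0.004212 + 0.000169 = 0.504099
B_II = 1 / 0.504099 = 1.9837
Σp_Iᵢ² = 0.2125² + 0.0125² + 0.0500² + 0.2125² + 0.2250² + 0.1250² + 0.1625² = 0.045156 + 0.000156 + 0.002500 + 0.045156 + 0.050625 + 0.015625 + 0.026406 = 0.185624
B_I = 1 / 0.185624 = 5.3872
Σp_IVᵢ² = 0.0053² + 0.1105² + 0.0789² + 0.0526² + 0.0842² + 0.3632² + 0.3053² = 0.000028 + 0.012210 + 0.006225 + 0.002767 + 0.007090 + 0.131914 + 0.093208 = 0.253442
B_IV = 1 / 0.253442 = 3.9457
Ranking by B (broadest → narrowest): morphospecies I (5.39) > morphospecies IV (3.95) > morphospecies II (1.98)

morphospecies I > morphospecies IV > morphospecies II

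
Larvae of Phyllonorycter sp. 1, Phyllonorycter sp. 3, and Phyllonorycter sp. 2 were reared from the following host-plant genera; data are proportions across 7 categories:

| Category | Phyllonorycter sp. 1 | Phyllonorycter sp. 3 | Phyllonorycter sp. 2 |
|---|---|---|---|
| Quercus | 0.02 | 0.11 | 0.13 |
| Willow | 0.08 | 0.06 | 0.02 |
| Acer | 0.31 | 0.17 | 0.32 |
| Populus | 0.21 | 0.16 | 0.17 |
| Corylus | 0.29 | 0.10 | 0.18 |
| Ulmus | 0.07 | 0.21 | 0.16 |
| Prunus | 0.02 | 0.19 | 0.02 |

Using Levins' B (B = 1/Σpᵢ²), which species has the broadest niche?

Σp_1ᵢ² = 0.02² + 0.08² + 0.31² + 0.21² + 0.29² + 0.07² + 0.02² = 0.0004 + 0.0064 + 0.0961 + 0.0441 + 0.0841 + 0.0049 + 0.0004 = 0.2364
B_1 = 1 / 0.2364 = 4.2301
Σp_3ᵢ² = 0.11² + 0.06² + 0.17² + 0.16² + 0.10² + 0.21² + 0.19² = 0.0121 + 0.0036 + 0.0289 + 0.0256 + 0.0100 + 0.0441 + 0.0361 = 0.1604
B_3 = 1 / 0.1604 = 6.2344
Σp_2ᵢ² = 0.13² + 0.02² + 0.32² + 0.17² + 0.18² + 0.16² + 0.02² = 0.0169 + 0.0004 + 0.1024 + 0.0289 + 0.0324 + 0.0256 + 0.0004 = 0.2070
B_2 = 1 / 0.2070 = 4.8309
Highest B → broadest niche (most generalist): Phyllonorycter sp. 3 (B = 6.23).

Phyllonorycter sp. 3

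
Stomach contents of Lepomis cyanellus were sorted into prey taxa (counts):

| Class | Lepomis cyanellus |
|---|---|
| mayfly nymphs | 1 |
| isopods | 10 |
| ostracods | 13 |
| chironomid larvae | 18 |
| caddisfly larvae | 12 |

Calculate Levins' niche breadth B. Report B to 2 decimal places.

3.95

Proportions for Lepomis cyanellus (n=54): 1/54=0.0185, 10/54=0.1852, 13/54=0.2407, 18/54=0.3333, 12/54=0.2222
Σpᵢ² = 0.0185² + 0.1852² + 0.2407² + 0.3333² + 0.2222² = 0.000342 + 0.034299 + 0.057936 + 0.111089 + 0.049373 = 0.253039
B = 1 / 0.253039 = 3.9520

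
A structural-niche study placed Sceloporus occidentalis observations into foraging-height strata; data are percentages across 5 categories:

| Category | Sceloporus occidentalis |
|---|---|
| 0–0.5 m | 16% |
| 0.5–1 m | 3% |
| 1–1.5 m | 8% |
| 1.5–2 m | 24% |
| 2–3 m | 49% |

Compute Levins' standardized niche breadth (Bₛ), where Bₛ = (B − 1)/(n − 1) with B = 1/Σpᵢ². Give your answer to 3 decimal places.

0.506

Convert percentages to proportions (divide by 100).
Σpᵢ² = 0.16² + 0.03² + 0.08² + 0.24² + 0.49² = 0.0256 + 0.0009 + 0.0064 + 0.0576 + 0.2401 = 0.3306
B = 1 / 0.3306 = 3.02480
Bₛ = (B − 1)/(n − 1) = (3.02480 − 1)/(5 − 1) = 2.02480/4 = 0.50620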